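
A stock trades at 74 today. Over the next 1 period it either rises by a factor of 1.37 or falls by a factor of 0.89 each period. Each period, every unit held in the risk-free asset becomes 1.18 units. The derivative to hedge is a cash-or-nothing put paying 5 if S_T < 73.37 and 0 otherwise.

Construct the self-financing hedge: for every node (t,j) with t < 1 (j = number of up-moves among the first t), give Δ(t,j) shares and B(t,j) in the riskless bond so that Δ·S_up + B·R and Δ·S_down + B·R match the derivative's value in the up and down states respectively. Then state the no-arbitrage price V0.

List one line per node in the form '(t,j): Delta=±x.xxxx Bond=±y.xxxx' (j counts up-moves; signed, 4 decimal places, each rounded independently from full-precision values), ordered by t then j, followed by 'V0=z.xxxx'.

(0,0): Delta=-0.1408 Bond=12.0939
V0=1.6773

Under the risk-neutral measure, an up-move has probability p* = (R−d)/(u−d) = 0.6042 and values discount at R = 1.18.
At expiry t=1: V(1,0)=5.0000, V(1,1)=0.0000
  t=0,j=0: stock 74.0000 → up 101.3800 (V=0.0000), down 65.8600 (V=5.0000). Price 1.6773; hedge Δ=-0.1408, bond B=12.0939.
Self-financing check: at every node Δ·S+B equals the discounted successor values.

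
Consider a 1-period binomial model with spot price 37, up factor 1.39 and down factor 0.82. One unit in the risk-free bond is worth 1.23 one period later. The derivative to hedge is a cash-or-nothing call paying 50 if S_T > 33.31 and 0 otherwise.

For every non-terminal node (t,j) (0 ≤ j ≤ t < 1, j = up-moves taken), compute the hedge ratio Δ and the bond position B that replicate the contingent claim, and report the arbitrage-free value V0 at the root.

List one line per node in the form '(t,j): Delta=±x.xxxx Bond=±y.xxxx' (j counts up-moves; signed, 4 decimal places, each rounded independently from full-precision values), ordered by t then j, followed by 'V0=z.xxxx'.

(0,0): Delta=2.3708 Bond=-58.4795
V0=29.2398

Since d<R<u, set p* = (R−d)/(u−d) = 0.7193; price each node as the discounted p*-expectation of its children.
Payoff layer (t=1): V(1,0)=0.0000, V(1,1)=50.0000
Node (0,0) S=37.0000: V=(p*·50.0000+(1−p*)·0.0000)/1.23=29.2398; Δ=(50.0000−0.0000)/(51.4300−30.3400)=2.3708; B=V−Δ·S=-58.4795
Each (Δ,B) replicates both successor values, so the strategy is self-financing and V0 is arbitrage-free.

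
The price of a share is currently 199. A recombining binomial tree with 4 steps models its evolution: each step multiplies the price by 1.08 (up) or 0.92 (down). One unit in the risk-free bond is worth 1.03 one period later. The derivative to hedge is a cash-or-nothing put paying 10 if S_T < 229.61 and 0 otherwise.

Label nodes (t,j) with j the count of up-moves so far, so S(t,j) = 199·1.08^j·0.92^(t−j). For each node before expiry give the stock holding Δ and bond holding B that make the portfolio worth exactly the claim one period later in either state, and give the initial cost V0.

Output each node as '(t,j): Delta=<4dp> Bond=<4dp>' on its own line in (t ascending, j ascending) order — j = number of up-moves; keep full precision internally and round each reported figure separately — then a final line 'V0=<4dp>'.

No-arbitrage ⇒ martingale measure with p* = (R−d)/(u−d) = 0.6875.
Payoff layer (t=4): V(4,0)=10.0000, V(4,1)=10.0000, V(4,2)=10.0000, V(4,3)=0.0000, V(4,4)=0.0000
Node (3,0) S=154.9589: V=(p*·10.0000+(1−p*)·10.0000)/1.03=9.7087; Δ=(10.0000−10.0000)/(167.3556−142.5622)=0.0000; B=V−Δ·S=9.7087
Node (3,1) S=181.9083: V=(p*·10.0000+(1−p*)·10.0000)/1.03=9.7087; Δ=(10.0000−10.0000)/(196.4610−167.3556)=0.0000; B=V−Δ·S=9.7087
Node (3,2) S=213.5445: V=(p*·0.0000+(1−p*)·10.0000)/1.03=3.0340; Δ=(0.0000−10.0000)/(230.6281−196.4610)=-0.2927; B=V−Δ·S=65.5340
Node (3,3) S=250.6827: V=(p*·0.0000+(1−p*)·0.0000)/1.03=0.0000; Δ=(0.0000−0.0000)/(270.7373−230.6281)=0.0000; B=V−Δ·S=0.0000
Node (2,0) S=168.4336: V=(p*·9.7087+(1−p*)·9.7087)/1.03=9.4260; Δ=(9.7087−9.7087)/(181.9083−154.9589)=0.0000; B=V−Δ·S=9.4260
Node (2,1) S=197.7264: V=(p*·3.0340+(1−p*)·9.7087)/1.03=4.9707; Δ=(3.0340−9.7087)/(213.5445−181.9083)=-0.2110; B=V−Δ·S=46.6880
Node (2,2) S=232.1136: V=(p*·0.0000+(1−p*)·3.0340)/1.03=0.9205; Δ=(0.0000−3.0340)/(250.6827−213.5445)=-0.0817; B=V−Δ·S=19.8829
Node (1,0) S=183.0800: V=(p*·4.9707+(1−p*)·9.4260)/1.03=6.1777; Δ=(4.9707−9.4260)/(197.7264−168.4336)=-0.1521; B=V−Δ·S=34.0229
Node (1,1) S=214.9200: V=(p*·0.9205+(1−p*)·4.9707)/1.03=2.1225; Δ=(0.9205−4.9707)/(232.1136−197.7264)=-0.1178; B=V−Δ·S=27.4364
Node (0,0) S=199.0000: V=(p*·2.1225+(1−p*)·6.1777)/1.03=3.2910; Δ=(2.1225−6.1777)/(214.9200−183.0800)=-0.1274; B=V−Δ·S=28.6356
Check: Δ(0,0)·S0 + B(0,0) = 3.2910 = V0.

(0,0): Delta=-0.1274 Bond=28.6356
(1,0): Delta=-0.1521 Bond=34.0229
(1,1): Delta=-0.1178 Bond=27.4364
(2,0): Delta=0.0000 Bond=9.4260
(2,1): Delta=-0.2110 Bond=46.6880
(2,2): Delta=-0.0817 Bond=19.8829
(3,0): Delta=0.0000 Bond=9.7087
(3,1): Delta=0.0000 Bond=9.7087
(3,2): Delta=-0.2927 Bond=65.5340
(3,3): Delta=0.0000 Bond=0.0000
V0=3.2910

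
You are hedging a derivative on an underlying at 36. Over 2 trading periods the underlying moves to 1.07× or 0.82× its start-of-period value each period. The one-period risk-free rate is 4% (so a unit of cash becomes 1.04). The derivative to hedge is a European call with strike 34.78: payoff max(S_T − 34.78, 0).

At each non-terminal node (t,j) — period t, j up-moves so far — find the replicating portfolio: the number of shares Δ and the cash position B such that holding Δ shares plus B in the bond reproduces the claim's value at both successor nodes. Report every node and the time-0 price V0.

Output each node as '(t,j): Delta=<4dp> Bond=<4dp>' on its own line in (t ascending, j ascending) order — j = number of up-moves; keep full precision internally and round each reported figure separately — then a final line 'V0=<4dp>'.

No-arbitrage ⇒ martingale measure with p* = (R−d)/(u−d) = 0.8800.
Terminal payoffs: V(2,0)=0.0000, V(2,1)=0.0000, V(2,2)=6.4364
(1,0): S=29.5200. Δ = (V_up−V_dn)/(S_up−S_dn) = (0.0000−0.0000)/(31.5864−24.2064) = 0.0000. V = [p*·0.0000 + (1−p*)·0.0000]/1.04 = 0.0000. B = V − Δ·S = 0.0000.
(1,1): S=38.5200. Δ = (V_up−V_dn)/(S_up−S_dn) = (6.4364−0.0000)/(41.2164−31.5864) = 0.6684. V = [p*·6.4364 + (1−p*)·0.0000]/1.04 = 5.4462. B = V − Δ·S = -20.2994.
(0,0): S=36.0000. Δ = (V_up−V_dn)/(S_up−S_dn) = (5.4462−0.0000)/(38.5200−29.5200) = 0.6051. V = [p*·5.4462 + (1−p*)·0.0000]/1.04 = 4.6083. B = V − Δ·S = -17.1764.
Root portfolio cost Δ·36+B reproduces V0=4.6083.

(0,0): Delta=0.6051 Bond=-17.1764
(1,0): Delta=0.0000 Bond=0.0000
(1,1): Delta=0.6684 Bond=-20.2994
V0=4.6083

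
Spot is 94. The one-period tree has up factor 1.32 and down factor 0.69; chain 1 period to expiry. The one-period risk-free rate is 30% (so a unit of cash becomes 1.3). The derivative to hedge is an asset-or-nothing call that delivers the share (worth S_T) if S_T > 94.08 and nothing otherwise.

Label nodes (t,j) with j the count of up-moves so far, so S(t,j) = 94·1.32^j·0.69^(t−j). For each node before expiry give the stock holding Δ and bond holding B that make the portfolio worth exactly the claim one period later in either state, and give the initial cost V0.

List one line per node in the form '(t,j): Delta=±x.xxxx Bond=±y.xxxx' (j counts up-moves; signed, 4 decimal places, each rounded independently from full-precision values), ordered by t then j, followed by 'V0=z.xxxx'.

No-arbitrage ⇒ martingale measure with p* = (R−d)/(u−d) = 0.9683.
At expiry t=1: V(1,0)=0.0000, V(1,1)=124.0800
(0,0): S=94.0000. Δ = (V_up−V_dn)/(S_up−S_dn) = (124.0800−0.0000)/(124.0800−64.8600) = 2.0952. V = [p*·124.0800 + (1−p*)·0.0000]/1.3 = 92.4161. B = V − Δ·S = -104.5363.
Check: Δ(0,0)·S0 + B(0,0) = 92.4161 = V0.

(0,0): Delta=2.0952 Bond=-104.5363
V0=92.4161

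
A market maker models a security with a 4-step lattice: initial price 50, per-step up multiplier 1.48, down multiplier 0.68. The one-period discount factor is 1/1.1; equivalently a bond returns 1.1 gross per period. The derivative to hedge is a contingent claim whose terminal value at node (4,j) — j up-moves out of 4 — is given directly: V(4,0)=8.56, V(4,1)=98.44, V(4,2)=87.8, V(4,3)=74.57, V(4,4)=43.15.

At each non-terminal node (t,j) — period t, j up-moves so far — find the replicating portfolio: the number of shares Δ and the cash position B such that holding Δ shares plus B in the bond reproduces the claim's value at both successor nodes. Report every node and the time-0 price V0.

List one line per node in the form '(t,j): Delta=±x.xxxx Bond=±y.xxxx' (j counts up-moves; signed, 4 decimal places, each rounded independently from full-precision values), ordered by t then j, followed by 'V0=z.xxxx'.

(0,0): Delta=-0.0731 Bond=57.7023
(1,0): Delta=0.3441 Bond=49.2871
(1,1): Delta=-0.2465 Bond=76.3069
(2,0): Delta=1.8238 Bond=20.0050
(2,1): Delta=-0.2710 Bond=85.1684
(2,2): Delta=-0.2364 Bond=82.8240
(3,0): Delta=7.1462 Bond=-61.6709
(3,1): Delta=-0.3887 Bond=97.7127
(3,2): Delta=-0.2221 Bond=90.0414
(3,3): Delta=-0.2423 Bond=92.0700
V0=54.0478

The replicating-portfolio and risk-neutral prices coincide; use p* = (1.1−0.68)/(1.48−0.68) = 0.5250 for the latter.
Payoff layer (t=4): V(4,0)=8.5600, V(4,1)=98.4400, V(4,2)=87.8000, V(4,3)=74.5700, V(4,4)=43.1500
  t=3,j=0: stock 15.7216 → up 23.2680 (V=98.4400), down 10.6907 (V=8.5600). Price 50.6791; hedge Δ=7.1462, bond B=-61.6709.
  t=3,j=1: stock 34.2176 → up 50.6420 (V=87.8000), down 23.2680 (V=98.4400). Price 84.4127; hedge Δ=-0.3887, bond B=97.7127.
  t=3,j=2: stock 74.4736 → up 110.2209 (V=74.5700), down 50.6420 (V=87.8000). Price 73.5039; hedge Δ=-0.2221, bond B=90.0414.
  t=3,j=3: stock 162.0896 → up 239.8926 (V=43.1500), down 110.2209 (V=74.5700). Price 52.7950; hedge Δ=-0.2423, bond B=92.0700.
  t=2,j=0: stock 23.1200 → up 34.2176 (V=84.4127), down 15.7216 (V=50.6791). Price 62.1720; hedge Δ=1.8238, bond B=20.0050.
  t=2,j=1: stock 50.3200 → up 74.4736 (V=73.5039), down 34.2176 (V=84.4127). Price 71.5323; hedge Δ=-0.2710, bond B=85.1684.
  t=2,j=2: stock 109.5200 → up 162.0896 (V=52.7950), down 74.4736 (V=73.5039). Price 56.9379; hedge Δ=-0.2364, bond B=82.8240.
  t=1,j=0: stock 34.0000 → up 50.3200 (V=71.5323), down 23.1200 (V=62.1720). Price 60.9875; hedge Δ=0.3441, bond B=49.2871.
  t=1,j=1: stock 74.0000 → up 109.5200 (V=56.9379), down 50.3200 (V=71.5323). Price 58.0639; hedge Δ=-0.2465, bond B=76.3069.
  t=0,j=0: stock 50.0000 → up 74.0000 (V=58.0639), down 34.0000 (V=60.9875). Price 54.0478; hedge Δ=-0.0731, bond B=57.7023.
Check: Δ(0,0)·S0 + B(0,0) = 54.0478 = V0.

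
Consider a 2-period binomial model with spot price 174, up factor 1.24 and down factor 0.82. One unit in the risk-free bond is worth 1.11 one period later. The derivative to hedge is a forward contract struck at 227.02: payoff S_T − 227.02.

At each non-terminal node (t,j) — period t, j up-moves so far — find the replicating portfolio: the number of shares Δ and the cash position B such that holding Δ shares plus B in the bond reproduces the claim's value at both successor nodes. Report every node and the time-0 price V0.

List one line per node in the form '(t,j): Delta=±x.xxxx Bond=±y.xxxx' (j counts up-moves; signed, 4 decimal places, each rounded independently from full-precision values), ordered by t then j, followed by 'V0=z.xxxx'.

(0,0): Delta=1.0000 Bond=-184.2545
(1,0): Delta=1.0000 Bond=-204.5225
(1,1): Delta=1.0000 Bond=-204.5225
V0=-10.2545

Risk-neutral probability p* = (R−d)/(u−d) = (1.11−0.82)/(1.24−0.82) = 0.6905.
Payoff layer (t=2): V(2,0)=-110.0224, V(2,1)=-50.0968, V(2,2)=40.5224
Node (1,0) S=142.6800: V=(p*·-50.0968+(1−p*)·-110.0224)/1.11=-61.8425; Δ=(-50.0968−-110.0224)/(176.9232−116.9976)=1.0000; B=V−Δ·S=-204.5225
Node (1,1) S=215.7600: V=(p*·40.5224+(1−p*)·-50.0968)/1.11=11.2375; Δ=(40.5224−-50.0968)/(267.5424−176.9232)=1.0000; B=V−Δ·S=-204.5225
Node (0,0) S=174.0000: V=(p*·11.2375+(1−p*)·-61.8425)/1.11=-10.2545; Δ=(11.2375−-61.8425)/(215.7600−142.6800)=1.0000; B=V−Δ·S=-184.2545
Root portfolio cost Δ·174+B reproduces V0=-10.2545.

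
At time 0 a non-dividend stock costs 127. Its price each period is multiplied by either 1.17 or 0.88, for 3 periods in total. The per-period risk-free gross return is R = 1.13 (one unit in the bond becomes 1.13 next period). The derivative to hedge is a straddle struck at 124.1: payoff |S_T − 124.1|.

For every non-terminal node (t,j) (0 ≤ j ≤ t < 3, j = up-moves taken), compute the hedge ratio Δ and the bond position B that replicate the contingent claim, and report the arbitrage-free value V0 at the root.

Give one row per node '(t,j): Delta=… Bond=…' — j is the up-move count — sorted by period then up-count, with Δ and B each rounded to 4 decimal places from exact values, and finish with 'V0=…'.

(0,0): Delta=0.8856 Bond=-70.7235
(1,0): Delta=0.3600 Bond=-21.1759
(1,1): Delta=0.9488 Bond=-89.3162
(2,0): Delta=-1.0000 Bond=109.8230
(2,1): Delta=0.5236 Bond=-45.3291
(2,2): Delta=1.0000 Bond=-109.8230
V0=41.7450

Risk-neutral probability p* = (R−d)/(u−d) = (1.13−0.88)/(1.17−0.88) = 0.8621.
Terminal payoffs: V(3,0)=37.5531, V(3,1)=9.0319, V(3,2)=28.8883, V(3,3)=79.3049
(2,0): S=98.3488. Δ = (V_up−V_dn)/(S_up−S_dn) = (9.0319−37.5531)/(115.0681−86.5469) = -1.0000. V = [p*·9.0319 + (1−p*)·37.5531]/1.13 = 11.4742. B = V − Δ·S = 109.8230.
(2,1): S=130.7592. Δ = (V_up−V_dn)/(S_up−S_dn) = (28.8883−9.0319)/(152.9883−115.0681) = 0.5236. V = [p*·28.8883 + (1−p*)·9.0319]/1.13 = 23.1411. B = V − Δ·S = -45.3291.
(2,2): S=173.8503. Δ = (V_up−V_dn)/(S_up−S_dn) = (79.3049−28.8883)/(203.4049−152.9883) = 1.0000. V = [p*·79.3049 + (1−p*)·28.8883]/1.13 = 64.0273. B = V − Δ·S = -109.8230.
(1,0): S=111.7600. Δ = (V_up−V_dn)/(S_up−S_dn) = (23.1411−11.4742)/(130.7592−98.3488) = 0.3600. V = [p*·23.1411 + (1−p*)·11.4742]/1.13 = 19.0548. B = V − Δ·S = -21.1759.
(1,1): S=148.5900. Δ = (V_up−V_dn)/(S_up−S_dn) = (64.0273−23.1411)/(173.8503−130.7592) = 0.9488. V = [p*·64.0273 + (1−p*)·23.1411]/1.13 = 51.6706. B = V − Δ·S = -89.3162.
(0,0): S=127.0000. Δ = (V_up−V_dn)/(S_up−S_dn) = (51.6706−19.0548)/(148.5900−111.7600) = 0.8856. V = [p*·51.6706 + (1−p*)·19.0548]/1.13 = 41.7450. B = V − Δ·S = -70.7235.
Root portfolio cost Δ·127+B reproduces V0=41.7450.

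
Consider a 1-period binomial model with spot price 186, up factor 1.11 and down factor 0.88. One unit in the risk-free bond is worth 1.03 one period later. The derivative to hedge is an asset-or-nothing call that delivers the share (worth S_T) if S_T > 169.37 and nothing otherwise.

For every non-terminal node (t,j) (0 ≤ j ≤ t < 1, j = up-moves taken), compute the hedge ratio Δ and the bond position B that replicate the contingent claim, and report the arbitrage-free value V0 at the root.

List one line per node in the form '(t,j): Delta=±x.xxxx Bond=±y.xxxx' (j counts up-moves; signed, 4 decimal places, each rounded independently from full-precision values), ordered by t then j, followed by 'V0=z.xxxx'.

(0,0): Delta=4.8261 Bond=-766.9261
V0=130.7260

No-arbitrage ⇒ martingale measure with p* = (R−d)/(u−d) = 0.6522.
Terminal values V(1,·): V(1,0)=0.0000, V(1,1)=206.4600
Node (0,0) S=186.0000: V=(p*·206.4600+(1−p*)·0.0000)/1.03=130.7260; Δ=(206.4600−0.0000)/(206.4600−163.6800)=4.8261; B=V−Δ·S=-766.9261
Root portfolio cost Δ·186+B reproduces V0=130.7260.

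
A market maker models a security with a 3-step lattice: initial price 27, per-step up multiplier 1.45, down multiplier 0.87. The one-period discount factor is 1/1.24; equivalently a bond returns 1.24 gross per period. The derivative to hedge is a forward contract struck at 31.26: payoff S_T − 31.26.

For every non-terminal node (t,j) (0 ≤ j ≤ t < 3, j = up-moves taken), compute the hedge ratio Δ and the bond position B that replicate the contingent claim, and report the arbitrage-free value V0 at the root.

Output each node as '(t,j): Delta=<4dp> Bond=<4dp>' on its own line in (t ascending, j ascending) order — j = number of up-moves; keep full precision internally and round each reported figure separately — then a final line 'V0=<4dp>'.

(0,0): Delta=1.0000 Bond=-16.3955
(1,0): Delta=1.0000 Bond=-20.3304
(1,1): Delta=1.0000 Bond=-20.3304
(2,0): Delta=1.0000 Bond=-25.2097
(2,1): Delta=1.0000 Bond=-25.2097
(2,2): Delta=1.0000 Bond=-25.2097
V0=10.6045

Risk-neutral probability p* = (R−d)/(u−d) = (1.24−0.87)/(1.45−0.87) = 0.6379.
Terminal payoffs: V(3,0)=-13.4804, V(3,1)=-1.6274, V(3,2)=18.1277, V(3,3)=51.0529
  t=2,j=0: stock 20.4363 → up 29.6326 (V=-1.6274), down 17.7796 (V=-13.4804). Price -4.7734; hedge Δ=1.0000, bond B=-25.2097.
  t=2,j=1: stock 34.0605 → up 49.3877 (V=18.1277), down 29.6326 (V=-1.6274). Price 8.8508; hedge Δ=1.0000, bond B=-25.2097.
  t=2,j=2: stock 56.7675 → up 82.3129 (V=51.0529), down 49.3877 (V=18.1277). Price 31.5578; hedge Δ=1.0000, bond B=-25.2097.
  t=1,j=0: stock 23.4900 → up 34.0605 (V=8.8508), down 20.4363 (V=-4.7734). Price 3.1596; hedge Δ=1.0000, bond B=-20.3304.
  t=1,j=1: stock 39.1500 → up 56.7675 (V=31.5578), down 34.0605 (V=8.8508). Price 18.8196; hedge Δ=1.0000, bond B=-20.3304.
  t=0,j=0: stock 27.0000 → up 39.1500 (V=18.8196), down 23.4900 (V=3.1596). Price 10.6045; hedge Δ=1.0000, bond B=-16.3955.
Check: Δ(0,0)·S0 + B(0,0) = 10.6045 = V0.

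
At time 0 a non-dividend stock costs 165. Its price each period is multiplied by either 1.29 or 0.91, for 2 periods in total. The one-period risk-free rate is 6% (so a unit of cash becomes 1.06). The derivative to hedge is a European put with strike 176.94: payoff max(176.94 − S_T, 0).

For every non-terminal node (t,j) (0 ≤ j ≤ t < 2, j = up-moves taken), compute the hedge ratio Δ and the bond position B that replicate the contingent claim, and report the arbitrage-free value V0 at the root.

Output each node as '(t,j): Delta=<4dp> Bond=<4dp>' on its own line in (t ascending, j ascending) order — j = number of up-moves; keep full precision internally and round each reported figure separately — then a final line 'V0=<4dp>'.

(0,0): Delta=-0.3670 Bond=73.7024
(1,0): Delta=-0.7064 Bond=129.0753
(1,1): Delta=0.0000 Bond=0.0000
V0=13.1407

Risk-neutral probability p* = (R−d)/(u−d) = (1.06−0.91)/(1.29−0.91) = 0.3947.
Payoff layer (t=2): V(2,0)=40.3035, V(2,1)=0.0000, V(2,2)=0.0000
Node (1,0) S=150.1500: V=(p*·0.0000+(1−p*)·40.3035)/1.06=23.0134; Δ=(0.0000−40.3035)/(193.6935−136.6365)=-0.7064; B=V−Δ·S=129.0753
Node (1,1) S=212.8500: V=(p*·0.0000+(1−p*)·0.0000)/1.06=0.0000; Δ=(0.0000−0.0000)/(274.5765−193.6935)=0.0000; B=V−Δ·S=0.0000
Node (0,0) S=165.0000: V=(p*·0.0000+(1−p*)·23.0134)/1.06=13.1407; Δ=(0.0000−23.0134)/(212.8500−150.1500)=-0.3670; B=V−Δ·S=73.7024
Self-financing check: at every node Δ·S+B equals the discounted successor values.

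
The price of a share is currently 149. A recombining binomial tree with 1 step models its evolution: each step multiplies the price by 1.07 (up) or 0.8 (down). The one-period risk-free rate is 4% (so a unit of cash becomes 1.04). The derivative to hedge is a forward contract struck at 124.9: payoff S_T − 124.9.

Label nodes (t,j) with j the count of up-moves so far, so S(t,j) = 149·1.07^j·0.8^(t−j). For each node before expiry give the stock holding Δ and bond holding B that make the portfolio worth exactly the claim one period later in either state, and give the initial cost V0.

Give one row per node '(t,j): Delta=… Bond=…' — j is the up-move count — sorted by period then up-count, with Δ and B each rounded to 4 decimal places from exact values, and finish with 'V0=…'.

(0,0): Delta=1.0000 Bond=-120.0962
V0=28.9038

No-arbitrage ⇒ martingale measure with p* = (R−d)/(u−d) = 0.8889.
Payoff layer (t=1): V(1,0)=-5.7000, V(1,1)=34.5300
(0,0): S=149.0000. Δ = (V_up−V_dn)/(S_up−S_dn) = (34.5300−-5.7000)/(159.4300−119.2000) = 1.0000. V = [p*·34.5300 + (1−p*)·-5.7000]/1.04 = 28.9038. B = V − Δ·S = -120.0962.
Each (Δ,B) replicates both successor values, so the strategy is self-financing and V0 is arbitrage-free.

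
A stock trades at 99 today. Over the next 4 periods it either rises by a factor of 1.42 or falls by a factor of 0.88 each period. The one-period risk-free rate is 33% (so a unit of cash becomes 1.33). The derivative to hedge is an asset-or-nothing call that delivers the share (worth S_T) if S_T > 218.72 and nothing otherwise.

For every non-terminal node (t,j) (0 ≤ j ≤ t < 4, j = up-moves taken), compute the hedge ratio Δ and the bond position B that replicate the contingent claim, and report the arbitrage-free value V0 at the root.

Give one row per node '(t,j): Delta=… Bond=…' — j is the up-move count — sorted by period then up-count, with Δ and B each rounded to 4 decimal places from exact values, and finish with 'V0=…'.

(0,0): Delta=1.3930 Bond=-45.1100
(1,0): Delta=2.0816 Bond=-119.9926
(1,1): Delta=1.3076 Bond=-47.9970
(2,0): Delta=0.0000 Bond=0.0000
(2,1): Delta=2.3396 Bond=-191.5082
(2,2): Delta=1.1797 Bond=-38.3016
(3,0): Delta=0.0000 Bond=0.0000
(3,1): Delta=0.0000 Bond=0.0000
(3,2): Delta=2.6296 Bond=-305.6470
(3,3): Delta=1.0000 Bond=0.0000
V0=92.7947

The replicating-portfolio and risk-neutral prices coincide; use p* = (1.33−0.88)/(1.42−0.88) = 0.8333 for the latter.
Terminal values V(4,·): V(4,0)=0.0000, V(4,1)=0.0000, V(4,2)=0.0000, V(4,3)=249.4497, V(4,4)=402.5210
(3,0): S=67.4657. Δ = (V_up−V_dn)/(S_up−S_dn) = (0.0000−0.0000)/(95.8013−59.3698) = 0.0000. V = [p*·0.0000 + (1−p*)·0.0000]/1.33 = 0.0000. B = V − Δ·S = 0.0000.
(3,1): S=108.8652. Δ = (V_up−V_dn)/(S_up−S_dn) = (0.0000−0.0000)/(154.5885−95.8013) = 0.0000. V = [p*·0.0000 + (1−p*)·0.0000]/1.33 = 0.0000. B = V − Δ·S = 0.0000.
(3,2): S=175.6688. Δ = (V_up−V_dn)/(S_up−S_dn) = (249.4497−0.0000)/(249.4497−154.5885) = 2.6296. V = [p*·249.4497 + (1−p*)·0.0000]/1.33 = 156.2968. B = V − Δ·S = -305.6470.
(3,3): S=283.4655. Δ = (V_up−V_dn)/(S_up−S_dn) = (402.5210−249.4497)/(402.5210−249.4497) = 1.0000. V = [p*·402.5210 + (1−p*)·249.4497]/1.33 = 283.4655. B = V − Δ·S = 0.0000.
(2,0): S=76.6656. Δ = (V_up−V_dn)/(S_up−S_dn) = (0.0000−0.0000)/(108.8652−67.4657) = 0.0000. V = [p*·0.0000 + (1−p*)·0.0000]/1.33 = 0.0000. B = V − Δ·S = 0.0000.
(2,1): S=123.7104. Δ = (V_up−V_dn)/(S_up−S_dn) = (156.2968−0.0000)/(175.6688−108.8652) = 2.3396. V = [p*·156.2968 + (1−p*)·0.0000]/1.33 = 97.9303. B = V − Δ·S = -191.5082.
(2,2): S=199.6236. Δ = (V_up−V_dn)/(S_up−S_dn) = (283.4655−156.2968)/(283.4655−175.6688) = 1.1797. V = [p*·283.4655 + (1−p*)·156.2968]/1.33 = 197.1960. B = V − Δ·S = -38.3016.
(1,0): S=87.1200. Δ = (V_up−V_dn)/(S_up−S_dn) = (97.9303−0.0000)/(123.7104−76.6656) = 2.0816. V = [p*·97.9303 + (1−p*)·0.0000]/1.33 = 61.3598. B = V − Δ·S = -119.9926.
(1,1): S=140.5800. Δ = (V_up−V_dn)/(S_up−S_dn) = (197.1960−97.9303)/(199.6236−123.7104) = 1.3076. V = [p*·197.1960 + (1−p*)·97.9303]/1.33 = 135.8284. B = V − Δ·S = -47.9970.
(0,0): S=99.0000. Δ = (V_up−V_dn)/(S_up−S_dn) = (135.8284−61.3598)/(140.5800−87.1200) = 1.3930. V = [p*·135.8284 + (1−p*)·61.3598]/1.33 = 92.7947. B = V − Δ·S = -45.1100.
The time-0 hedge costs 92.7947, which is the no-arbitrage price.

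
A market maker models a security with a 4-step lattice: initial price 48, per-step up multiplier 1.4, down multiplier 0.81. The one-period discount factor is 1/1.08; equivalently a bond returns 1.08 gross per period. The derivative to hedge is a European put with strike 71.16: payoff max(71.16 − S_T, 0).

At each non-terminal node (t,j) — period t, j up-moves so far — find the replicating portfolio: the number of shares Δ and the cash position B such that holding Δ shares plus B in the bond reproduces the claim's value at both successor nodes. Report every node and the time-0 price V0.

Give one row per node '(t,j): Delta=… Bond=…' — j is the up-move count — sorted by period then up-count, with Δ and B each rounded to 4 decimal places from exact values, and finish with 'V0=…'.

(0,0): Delta=-0.4519 Bond=35.0758
(1,0): Delta=-0.7219 Bond=48.3806
(1,1): Delta=-0.2667 Bond=25.4389
(2,0): Delta=-1.0000 Bond=61.0082
(2,1): Delta=-0.5313 Bond=41.8722
(2,2): Delta=-0.0854 Bond=10.4094
(3,0): Delta=-1.0000 Bond=65.8889
(3,1): Delta=-1.0000 Bond=65.8889
(3,2): Delta=-0.2098 Bond=20.7278
(3,3): Delta=0.0000 Bond=0.0000
V0=13.3845

No-arbitrage ⇒ martingale measure with p* = (R−d)/(u−d) = 0.4576.
Terminal payoffs: V(4,0)=50.4976, V(4,1)=35.4472, V(4,2)=9.4341, V(4,3)=0.0000, V(4,4)=0.0000
Node (3,0) S=25.5092: V=(p*·35.4472+(1−p*)·50.4976)/1.08=40.3797; Δ=(35.4472−50.4976)/(35.7128−20.6624)=-1.0000; B=V−Δ·S=65.8889
Node (3,1) S=44.0899: V=(p*·9.4341+(1−p*)·35.4472)/1.08=21.7990; Δ=(9.4341−35.4472)/(61.7259−35.7128)=-1.0000; B=V−Δ·S=65.8889
Node (3,2) S=76.2048: V=(p*·0.0000+(1−p*)·9.4341)/1.08=4.7378; Δ=(0.0000−9.4341)/(106.6867−61.7259)=-0.2098; B=V−Δ·S=20.7278
Node (3,3) S=131.7120: V=(p*·0.0000+(1−p*)·0.0000)/1.08=0.0000; Δ=(0.0000−0.0000)/(184.3968−106.6867)=0.0000; B=V−Δ·S=0.0000
Node (2,0) S=31.4928: V=(p*·21.7990+(1−p*)·40.3797)/1.08=29.5154; Δ=(21.7990−40.3797)/(44.0899−25.5092)=-1.0000; B=V−Δ·S=61.0082
Node (2,1) S=54.4320: V=(p*·4.7378+(1−p*)·21.7990)/1.08=12.9549; Δ=(4.7378−21.7990)/(76.2048−44.0899)=-0.5313; B=V−Δ·S=41.8722
Node (2,2) S=94.0800: V=(p*·0.0000+(1−p*)·4.7378)/1.08=2.3793; Δ=(0.0000−4.7378)/(131.7120−76.2048)=-0.0854; B=V−Δ·S=10.4094
Node (1,0) S=38.8800: V=(p*·12.9549+(1−p*)·29.5154)/1.08=20.3119; Δ=(12.9549−29.5154)/(54.4320−31.4928)=-0.7219; B=V−Δ·S=48.3806
Node (1,1) S=67.2000: V=(p*·2.3793+(1−p*)·12.9549)/1.08=7.5141; Δ=(2.3793−12.9549)/(94.0800−54.4320)=-0.2667; B=V−Δ·S=25.4389
Node (0,0) S=48.0000: V=(p*·7.5141+(1−p*)·20.3119)/1.08=13.3845; Δ=(7.5141−20.3119)/(67.2000−38.8800)=-0.4519; B=V−Δ·S=35.0758
Self-financing check: at every node Δ·S+B equals the discounted successor values.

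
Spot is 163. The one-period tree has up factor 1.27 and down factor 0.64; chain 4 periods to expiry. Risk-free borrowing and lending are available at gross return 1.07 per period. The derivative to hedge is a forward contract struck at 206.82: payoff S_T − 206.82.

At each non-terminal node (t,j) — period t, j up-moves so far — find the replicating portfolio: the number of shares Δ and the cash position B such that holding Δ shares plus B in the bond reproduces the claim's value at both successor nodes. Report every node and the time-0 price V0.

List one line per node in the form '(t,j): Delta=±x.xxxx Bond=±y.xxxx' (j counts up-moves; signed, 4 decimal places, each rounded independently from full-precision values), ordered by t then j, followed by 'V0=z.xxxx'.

(0,0): Delta=1.0000 Bond=-157.7820
(1,0): Delta=1.0000 Bond=-168.8267
(1,1): Delta=1.0000 Bond=-168.8267
(2,0): Delta=1.0000 Bond=-180.6446
(2,1): Delta=1.0000 Bond=-180.6446
(2,2): Delta=1.0000 Bond=-180.6446
(3,0): Delta=1.0000 Bond=-193.2897
(3,1): Delta=1.0000 Bond=-193.2897
(3,2): Delta=1.0000 Bond=-193.2897
(3,3): Delta=1.0000 Bond=-193.2897
V0=5.2180

Since d<R<u, set p* = (R−d)/(u−d) = 0.6825; price each node as the discounted p*-expectation of its children.
Terminal payoffs: V(4,0)=-179.4731, V(4,1)=-152.5536, V(4,2)=-99.1351, V(4,3)=6.8673, V(4,4)=217.2158
(3,0): S=42.7295. Δ = (V_up−V_dn)/(S_up−S_dn) = (-152.5536−-179.4731)/(54.2664−27.3469) = 1.0000. V = [p*·-152.5536 + (1−p*)·-179.4731]/1.07 = -150.5602. B = V − Δ·S = -193.2897.
(3,1): S=84.7913. Δ = (V_up−V_dn)/(S_up−S_dn) = (-99.1351−-152.5536)/(107.6849−54.2664) = 1.0000. V = [p*·-99.1351 + (1−p*)·-152.5536]/1.07 = -108.4984. B = V − Δ·S = -193.2897.
(3,2): S=168.2577. Δ = (V_up−V_dn)/(S_up−S_dn) = (6.8673−-99.1351)/(213.6873−107.6849) = 1.0000. V = [p*·6.8673 + (1−p*)·-99.1351]/1.07 = -25.0320. B = V − Δ·S = -193.2897.
(3,3): S=333.8864. Δ = (V_up−V_dn)/(S_up−S_dn) = (217.2158−6.8673)/(424.0358−213.6873) = 1.0000. V = [p*·217.2158 + (1−p*)·6.8673]/1.07 = 140.5967. B = V − Δ·S = -193.2897.
(2,0): S=66.7648. Δ = (V_up−V_dn)/(S_up−S_dn) = (-108.4984−-150.5602)/(84.7913−42.7295) = 1.0000. V = [p*·-108.4984 + (1−p*)·-150.5602]/1.07 = -113.8798. B = V − Δ·S = -180.6446.
(2,1): S=132.4864. Δ = (V_up−V_dn)/(S_up−S_dn) = (-25.0320−-108.4984)/(168.2577−84.7913) = 1.0000. V = [p*·-25.0320 + (1−p*)·-108.4984]/1.07 = -48.1582. B = V − Δ·S = -180.6446.
(2,2): S=262.9027. Δ = (V_up−V_dn)/(S_up−S_dn) = (140.5967−-25.0320)/(333.8864−168.2577) = 1.0000. V = [p*·140.5967 + (1−p*)·-25.0320]/1.07 = 82.2581. B = V − Δ·S = -180.6446.
(1,0): S=104.3200. Δ = (V_up−V_dn)/(S_up−S_dn) = (-48.1582−-113.8798)/(132.4864−66.7648) = 1.0000. V = [p*·-48.1582 + (1−p*)·-113.8798]/1.07 = -64.5067. B = V − Δ·S = -168.8267.
(1,1): S=207.0100. Δ = (V_up−V_dn)/(S_up−S_dn) = (82.2581−-48.1582)/(262.9027−132.4864) = 1.0000. V = [p*·82.2581 + (1−p*)·-48.1582]/1.07 = 38.1833. B = V − Δ·S = -168.8267.
(0,0): S=163.0000. Δ = (V_up−V_dn)/(S_up−S_dn) = (38.1833−-64.5067)/(207.0100−104.3200) = 1.0000. V = [p*·38.1833 + (1−p*)·-64.5067]/1.07 = 5.2180. B = V − Δ·S = -157.7820.
Self-financing check: at every node Δ·S+B equals the discounted successor values.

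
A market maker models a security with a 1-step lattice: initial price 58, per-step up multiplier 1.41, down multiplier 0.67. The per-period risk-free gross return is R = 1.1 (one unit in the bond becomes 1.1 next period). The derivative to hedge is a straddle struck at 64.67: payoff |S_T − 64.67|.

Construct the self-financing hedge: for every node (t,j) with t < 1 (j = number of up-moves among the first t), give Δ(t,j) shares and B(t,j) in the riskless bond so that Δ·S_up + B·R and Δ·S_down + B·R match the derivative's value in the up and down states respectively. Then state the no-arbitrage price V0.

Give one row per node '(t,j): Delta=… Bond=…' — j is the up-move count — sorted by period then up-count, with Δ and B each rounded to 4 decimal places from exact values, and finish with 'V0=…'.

(0,0): Delta=-0.2027 Bond=30.6246
V0=18.8678

The replicating-portfolio and risk-neutral prices coincide; use p* = (1.1−0.67)/(1.41−0.67) = 0.5811 for the latter.
Terminal payoffs: V(1,0)=25.8100, V(1,1)=17.1100
  t=0,j=0: stock 58.0000 → up 81.7800 (V=17.1100), down 38.8600 (V=25.8100). Price 18.8678; hedge Δ=-0.2027, bond B=30.6246.
Root portfolio cost Δ·58+B reproduces V0=18.8678.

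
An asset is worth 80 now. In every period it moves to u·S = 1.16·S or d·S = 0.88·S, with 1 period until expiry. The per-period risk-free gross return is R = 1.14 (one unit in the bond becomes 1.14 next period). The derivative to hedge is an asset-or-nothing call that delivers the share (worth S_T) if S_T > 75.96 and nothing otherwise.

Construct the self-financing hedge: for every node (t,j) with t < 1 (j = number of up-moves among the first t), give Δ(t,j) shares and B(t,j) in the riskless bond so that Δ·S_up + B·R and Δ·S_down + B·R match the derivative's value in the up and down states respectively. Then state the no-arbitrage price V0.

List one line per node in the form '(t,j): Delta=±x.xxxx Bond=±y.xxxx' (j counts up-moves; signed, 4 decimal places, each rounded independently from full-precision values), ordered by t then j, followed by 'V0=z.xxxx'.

Since d<R<u, set p* = (R−d)/(u−d) = 0.9286; price each node as the discounted p*-expectation of its children.
Terminal payoffs: V(1,0)=0.0000, V(1,1)=92.8000
(0,0): S=80.0000. Δ = (V_up−V_dn)/(S_up−S_dn) = (92.8000−0.0000)/(92.8000−70.4000) = 4.1429. V = [p*·92.8000 + (1−p*)·0.0000]/1.14 = 75.5890. B = V − Δ·S = -255.8396.
Self-financing check: at every node Δ·S+B equals the discounted successor values.

(0,0): Delta=4.1429 Bond=-255.8396
V0=75.5890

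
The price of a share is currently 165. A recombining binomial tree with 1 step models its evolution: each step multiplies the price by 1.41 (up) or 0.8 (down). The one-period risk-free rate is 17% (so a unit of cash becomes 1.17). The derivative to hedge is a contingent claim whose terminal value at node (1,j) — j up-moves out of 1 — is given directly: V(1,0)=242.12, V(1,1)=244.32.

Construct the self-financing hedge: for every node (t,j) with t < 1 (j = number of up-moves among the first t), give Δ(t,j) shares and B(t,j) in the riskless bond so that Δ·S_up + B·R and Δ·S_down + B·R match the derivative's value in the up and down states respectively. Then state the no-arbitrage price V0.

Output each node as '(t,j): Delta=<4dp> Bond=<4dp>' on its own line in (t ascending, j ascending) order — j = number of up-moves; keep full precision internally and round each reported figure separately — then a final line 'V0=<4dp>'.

Under the risk-neutral measure, an up-move has probability p* = (R−d)/(u−d) = 0.6066 and values discount at R = 1.17.
Payoff layer (t=1): V(1,0)=242.1200, V(1,1)=244.3200
Node (0,0) S=165.0000: V=(p*·244.3200+(1−p*)·242.1200)/1.17=208.0807; Δ=(244.3200−242.1200)/(232.6500−132.0000)=0.0219; B=V−Δ·S=204.4741
Self-financing check: at every node Δ·S+B equals the discounted successor values.

(0,0): Delta=0.0219 Bond=204.4741
V0=208.0807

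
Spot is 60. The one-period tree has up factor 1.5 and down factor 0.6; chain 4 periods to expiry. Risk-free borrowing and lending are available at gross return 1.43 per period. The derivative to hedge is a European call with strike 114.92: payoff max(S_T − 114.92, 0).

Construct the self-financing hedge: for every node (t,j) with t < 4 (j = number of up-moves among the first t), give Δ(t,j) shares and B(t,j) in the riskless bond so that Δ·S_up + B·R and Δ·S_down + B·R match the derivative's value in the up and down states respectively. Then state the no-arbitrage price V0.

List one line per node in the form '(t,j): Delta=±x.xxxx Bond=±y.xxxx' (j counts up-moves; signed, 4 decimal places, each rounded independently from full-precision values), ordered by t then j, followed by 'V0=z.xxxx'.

(0,0): Delta=0.9135 Bond=-21.7637
(1,0): Delta=0.0845 Bond=-1.2758
(1,1): Delta=0.9415 Bond=-33.6392
(2,0): Delta=0.0000 Bond=0.0000
(2,1): Delta=0.0873 Bond=-1.9783
(2,2): Delta=0.9703 Bond=-51.9942
(3,0): Delta=0.0000 Bond=0.0000
(3,1): Delta=0.0000 Bond=0.0000
(3,2): Delta=0.0903 Bond=-3.0676
(3,3): Delta=1.0000 Bond=-80.3636
V0=33.0480

The replicating-portfolio and risk-neutral prices coincide; use p* = (1.43−0.6)/(1.5−0.6) = 0.9222 for the latter.
At expiry t=4: V(4,0)=0.0000, V(4,1)=0.0000, V(4,2)=0.0000, V(4,3)=6.5800, V(4,4)=188.8300
  t=3,j=0: stock 12.9600 → up 19.4400 (V=0.0000), down 7.7760 (V=0.0000). Price 0.0000; hedge Δ=0.0000, bond B=0.0000.
  t=3,j=1: stock 32.4000 → up 48.6000 (V=0.0000), down 19.4400 (V=0.0000). Price 0.0000; hedge Δ=0.0000, bond B=0.0000.
  t=3,j=2: stock 81.0000 → up 121.5000 (V=6.5800), down 48.6000 (V=0.0000). Price 4.2435; hedge Δ=0.0903, bond B=-3.0676.
  t=3,j=3: stock 202.5000 → up 303.7500 (V=188.8300), down 121.5000 (V=6.5800). Price 122.1364; hedge Δ=1.0000, bond B=-80.3636.
  t=2,j=0: stock 21.6000 → up 32.4000 (V=0.0000), down 12.9600 (V=0.0000). Price 0.0000; hedge Δ=0.0000, bond B=0.0000.
  t=2,j=1: stock 54.0000 → up 81.0000 (V=4.2435), down 32.4000 (V=0.0000). Price 2.7367; hedge Δ=0.0873, bond B=-1.9783.
  t=2,j=2: stock 135.0000 → up 202.5000 (V=122.1364), down 81.0000 (V=4.2435). Price 78.9978; hedge Δ=0.9703, bond B=-51.9942.
  t=1,j=0: stock 36.0000 → up 54.0000 (V=2.7367), down 21.6000 (V=0.0000). Price 1.7649; hedge Δ=0.0845, bond B=-1.2758.
  t=1,j=1: stock 90.0000 → up 135.0000 (V=78.9978), down 54.0000 (V=2.7367). Price 51.0954; hedge Δ=0.9415, bond B=-33.6392.
  t=0,j=0: stock 60.0000 → up 90.0000 (V=51.0954), down 36.0000 (V=1.7649). Price 33.0480; hedge Δ=0.9135, bond B=-21.7637.
Check: Δ(0,0)·S0 + B(0,0) = 33.0480 = V0.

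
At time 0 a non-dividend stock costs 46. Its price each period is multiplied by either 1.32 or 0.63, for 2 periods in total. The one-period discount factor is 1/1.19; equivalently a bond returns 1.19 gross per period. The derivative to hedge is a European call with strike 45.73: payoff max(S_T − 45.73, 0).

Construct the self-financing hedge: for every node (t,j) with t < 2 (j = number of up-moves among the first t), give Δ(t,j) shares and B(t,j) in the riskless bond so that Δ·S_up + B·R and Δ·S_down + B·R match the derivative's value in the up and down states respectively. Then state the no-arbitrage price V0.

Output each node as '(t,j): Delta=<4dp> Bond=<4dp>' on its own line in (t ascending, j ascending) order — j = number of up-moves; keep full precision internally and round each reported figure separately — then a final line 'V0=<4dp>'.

(0,0): Delta=0.7396 Bond=-18.0116
(1,0): Delta=0.0000 Bond=0.0000
(1,1): Delta=0.8216 Bond=-26.4095
V0=16.0103

Risk-neutral probability p* = (R−d)/(u−d) = (1.19−0.63)/(1.32−0.63) = 0.8116.
Terminal payoffs: V(2,0)=0.0000, V(2,1)=0.0000, V(2,2)=34.4204
(1,0): S=28.9800. Δ = (V_up−V_dn)/(S_up−S_dn) = (0.0000−0.0000)/(38.2536−18.2574) = 0.0000. V = [p*·0.0000 + (1−p*)·0.0000]/1.19 = 0.0000. B = V − Δ·S = 0.0000.
(1,1): S=60.7200. Δ = (V_up−V_dn)/(S_up−S_dn) = (34.4204−0.0000)/(80.1504−38.2536) = 0.8216. V = [p*·34.4204 + (1−p*)·0.0000]/1.19 = 23.4751. B = V − Δ·S = -26.4095.
(0,0): S=46.0000. Δ = (V_up−V_dn)/(S_up−S_dn) = (23.4751−0.0000)/(60.7200−28.9800) = 0.7396. V = [p*·23.4751 + (1−p*)·0.0000]/1.19 = 16.0103. B = V − Δ·S = -18.0116.
Each (Δ,B) replicates both successor values, so the strategy is self-financing and V0 is arbitrage-free.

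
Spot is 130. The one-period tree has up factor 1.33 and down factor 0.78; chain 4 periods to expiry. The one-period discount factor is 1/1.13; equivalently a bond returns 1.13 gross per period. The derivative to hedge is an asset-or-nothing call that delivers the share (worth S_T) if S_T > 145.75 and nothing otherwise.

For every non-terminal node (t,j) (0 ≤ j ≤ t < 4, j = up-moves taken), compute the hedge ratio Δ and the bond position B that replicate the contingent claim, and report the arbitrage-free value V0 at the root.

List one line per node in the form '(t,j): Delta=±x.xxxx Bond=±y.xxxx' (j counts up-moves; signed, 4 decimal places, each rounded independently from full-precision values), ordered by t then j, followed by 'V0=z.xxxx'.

Risk-neutral probability p* = (R−d)/(u−d) = (1.13−0.78)/(1.33−0.78) = 0.6364.
Terminal values V(4,·): V(4,0)=0.0000, V(4,1)=0.0000, V(4,2)=0.0000, V(4,3)=238.5574, V(4,4)=406.7709
Node (3,0) S=61.6918: V=(p*·0.0000+(1−p*)·0.0000)/1.13=0.0000; Δ=(0.0000−0.0000)/(82.0500−48.1196)=0.0000; B=V−Δ·S=0.0000
Node (3,1) S=105.1924: V=(p*·0.0000+(1−p*)·0.0000)/1.13=0.0000; Δ=(0.0000−0.0000)/(139.9058−82.0500)=0.0000; B=V−Δ·S=0.0000
Node (3,2) S=179.3665: V=(p*·238.5574+(1−p*)·0.0000)/1.13=134.3445; Δ=(238.5574−0.0000)/(238.5574−139.9058)=2.4182; B=V−Δ·S=-299.3962
Node (3,3) S=305.8428: V=(p*·406.7709+(1−p*)·238.5574)/1.13=305.8428; Δ=(406.7709−238.5574)/(406.7709−238.5574)=1.0000; B=V−Δ·S=0.0000
Node (2,0) S=79.0920: V=(p*·0.0000+(1−p*)·0.0000)/1.13=0.0000; Δ=(0.0000−0.0000)/(105.1924−61.6918)=0.0000; B=V−Δ·S=0.0000
Node (2,1) S=134.8620: V=(p*·134.3445+(1−p*)·0.0000)/1.13=75.6566; Δ=(134.3445−0.0000)/(179.3665−105.1924)=1.8112; B=V−Δ·S=-168.6061
Node (2,2) S=229.9570: V=(p*·305.8428+(1−p*)·134.3445)/1.13=215.4688; Δ=(305.8428−134.3445)/(305.8428−179.3665)=1.3560; B=V−Δ·S=-96.3463
Node (1,0) S=101.4000: V=(p*·75.6566+(1−p*)·0.0000)/1.13=42.6063; Δ=(75.6566−0.0000)/(134.8620−79.0920)=1.3566; B=V−Δ·S=-94.9511
Node (1,1) S=172.9000: V=(p*·215.4688+(1−p*)·75.6566)/1.13=145.6885; Δ=(215.4688−75.6566)/(229.9570−134.8620)=1.4702; B=V−Δ·S=-108.5156
Node (0,0) S=130.0000: V=(p*·145.6885+(1−p*)·42.6063)/1.13=95.7558; Δ=(145.6885−42.6063)/(172.9000−101.4000)=1.4417; B=V−Δ·S=-91.6664
Each (Δ,B) replicates both successor values, so the strategy is self-financing and V0 is arbitrage-free.

(0,0): Delta=1.4417 Bond=-91.6664
(1,0): Delta=1.3566 Bond=-94.9511
(1,1): Delta=1.4702 Bond=-108.5156
(2,0): Delta=0.0000 Bond=0.0000
(2,1): Delta=1.8112 Bond=-168.6061
(2,2): Delta=1.3560 Bond=-96.3463
(3,0): Delta=0.0000 Bond=0.0000
(3,1): Delta=0.0000 Bond=0.0000
(3,2): Delta=2.4182 Bond=-299.3962
(3,3): Delta=1.0000 Bond=0.0000
V0=95.7558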